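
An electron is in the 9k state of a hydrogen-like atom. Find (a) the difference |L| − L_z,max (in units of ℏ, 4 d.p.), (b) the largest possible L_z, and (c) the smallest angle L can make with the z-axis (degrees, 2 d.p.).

For 9k, l = 7.
|L| − L_z,max = (2√14 − 7)ℏ ≈ 0.4833ℏ.
L_z,max = lℏ = 7ℏ.
cos θ_min = 7/√56, so θ_min ≈ 20.70°.

|L|−L_z,max ≈ 0.4833ℏ; L_z,max = 7ℏ; θ_min ≈ 20.70°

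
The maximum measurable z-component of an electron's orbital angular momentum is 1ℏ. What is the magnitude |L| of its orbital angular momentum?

|L| = √2 ℏ ≈ 1.414ℏ

The maximum L_z equals lℏ, giving l = 1.
|L| = √(l(l+1)) ℏ = √2 ℏ.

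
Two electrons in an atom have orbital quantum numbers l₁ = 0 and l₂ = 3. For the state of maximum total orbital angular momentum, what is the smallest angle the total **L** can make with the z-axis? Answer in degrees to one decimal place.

The total orbital quantum number L ranges from |l₁ − l₂| to l₁ + l₂ in integer steps.
L ∈ {3}.
The maximum is L = 3, with |L_tot| = ℏ√(3·4) = 2√3 ℏ.
The minimum angle with z is arccos(3/√12) ≈ 30.0°.

θ_min ≈ 30.0°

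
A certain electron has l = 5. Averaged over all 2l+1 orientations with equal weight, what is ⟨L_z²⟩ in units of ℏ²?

⟨L_z²⟩ = 10 ℏ²

m_l ∈ {-5, -4, -3, -2, -1, 0, 1, 2, 3, 4, 5}.
Average of L_z² over 11 states: 110/11 ℏ² = 10 ℏ².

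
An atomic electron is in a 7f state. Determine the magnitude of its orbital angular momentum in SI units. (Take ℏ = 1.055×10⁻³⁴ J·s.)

For 7f, l = 3.
|L| = ℏ√(l(l+1)) = ℏ√(3·4) = 2√3 ℏ
Numerically, |L| = 3.464 × (1.055×10⁻³⁴ J·s) = 3.655×10⁻³⁴ J·s.

|L| = 3.655×10⁻³⁴ J·s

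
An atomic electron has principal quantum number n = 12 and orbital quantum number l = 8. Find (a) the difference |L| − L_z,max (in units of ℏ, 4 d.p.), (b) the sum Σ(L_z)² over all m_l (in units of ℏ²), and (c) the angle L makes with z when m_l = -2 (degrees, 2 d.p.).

|L|−L_z,max ≈ 0.4853ℏ; Σ(L_z)² = 408 ℏ²; θ(m_l=-2) ≈ 103.63°

|L| − L_z,max = (6√2 − 8)ℏ ≈ 0.4853ℏ.
Σ m_l² = 408, so Σ(L_z)² = 408 ℏ².
For m_l = -2: cos θ = -2/√72, θ ≈ 103.63°.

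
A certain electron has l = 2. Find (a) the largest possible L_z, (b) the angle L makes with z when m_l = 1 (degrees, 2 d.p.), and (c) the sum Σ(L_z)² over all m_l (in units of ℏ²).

L_z,max = 2ℏ; θ(m_l=1) ≈ 65.91°; Σ(L_z)² = 10 ℏ²

L_z,max = lℏ = 2ℏ.
For m_l = 1: cos θ = 1/√6, θ ≈ 65.91°.
Σ m_l² = 10, so Σ(L_z)² = 10 ℏ².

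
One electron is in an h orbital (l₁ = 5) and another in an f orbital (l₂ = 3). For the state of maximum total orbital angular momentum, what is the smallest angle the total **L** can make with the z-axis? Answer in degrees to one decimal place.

θ_min ≈ 19.5°

L runs from |5 − 3| = 2 to 5 + 3 = 8.
Allowed values: L = 2, 3, 4, 5, 6, 7, 8.
The maximum is L = 8, with |L_tot| = ℏ√(8·9) = 6√2 ℏ.
The minimum angle with z is arccos(8/√72) ≈ 19.5°.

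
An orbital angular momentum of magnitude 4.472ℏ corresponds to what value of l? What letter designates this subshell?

l = 4 (g orbital)

|L| = ℏ√(l(l+1)), so l(l+1) = 20.
Solving: l = 4.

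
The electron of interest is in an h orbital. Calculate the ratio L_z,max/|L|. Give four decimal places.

An h state has l = 5.
|L| = √30 ℏ ≈ 5.4772ℏ, while L_z,max = lℏ = 5ℏ.
L_z,max/|L| = 5/√30 = 0.9129.

L_z,max/|L| = 0.9129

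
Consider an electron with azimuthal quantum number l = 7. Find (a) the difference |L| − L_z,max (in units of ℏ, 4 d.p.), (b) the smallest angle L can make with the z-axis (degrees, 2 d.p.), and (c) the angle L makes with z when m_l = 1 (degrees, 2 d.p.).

|L|−L_z,max ≈ 0.4833ℏ; θ_min ≈ 20.70°; θ(m_l=1) ≈ 82.32°

|L| − L_z,max = (2√14 − 7)ℏ ≈ 0.4833ℏ.
cos θ_min = 7/√56, so θ_min ≈ 20.70°.
For m_l = 1: cos θ = 1/√56, θ ≈ 82.32°.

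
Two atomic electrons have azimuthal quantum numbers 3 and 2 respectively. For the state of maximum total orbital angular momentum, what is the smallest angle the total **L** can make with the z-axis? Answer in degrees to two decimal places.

The total orbital quantum number L ranges from |l₁ − l₂| to l₁ + l₂ in integer steps.
So L can be 1, 2, 3, 4, 5.
The maximum is L = 5, with |L_tot| = ℏ√(5·6) = √30 ℏ.
The minimum angle with z is arccos(5/√30) ≈ 24.09°.

θ_min ≈ 24.09°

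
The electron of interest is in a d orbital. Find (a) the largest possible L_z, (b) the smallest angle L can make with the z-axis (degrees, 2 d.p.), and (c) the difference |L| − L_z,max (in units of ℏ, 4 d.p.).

L_z,max = 2ℏ; θ_min ≈ 35.26°; |L|−L_z,max ≈ 0.4495ℏ

D corresponds to l = 2.
L_z,max = lℏ = 2ℏ.
cos θ_min = 2/√6, so θ_min ≈ 35.26°.
|L| − L_z,max = (√6 − 2)ℏ ≈ 0.4495ℏ.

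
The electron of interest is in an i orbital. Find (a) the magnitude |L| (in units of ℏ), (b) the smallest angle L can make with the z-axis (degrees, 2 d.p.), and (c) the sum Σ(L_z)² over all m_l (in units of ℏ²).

For an i orbital, l = 6.
|L| = ℏ√(6·7) = √42 ℏ ≈ 6.481ℏ.
cos θ_min = 6/√42, so θ_min ≈ 22.21°.
Σ m_l² = 182, so Σ(L_z)² = 182 ℏ².

|L| = √42 ℏ ≈ 6.481ℏ; θ_min ≈ 22.21°; Σ(L_z)² = 182 ℏ²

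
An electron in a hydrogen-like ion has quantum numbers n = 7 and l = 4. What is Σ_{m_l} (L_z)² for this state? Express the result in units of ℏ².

The allowed m_l values are -4, -3, -2, -1, 0, 1, 2, 3, 4.
Σ m_l² = l(l+1)(2l+1)/3 = 4·5·9/3 = 60.

Σ(L_z)² = 60 ℏ²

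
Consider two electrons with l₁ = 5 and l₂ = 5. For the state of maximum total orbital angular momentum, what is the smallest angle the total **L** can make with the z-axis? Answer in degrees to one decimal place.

L runs from |5 − 5| = 0 to 5 + 5 = 10.
L ∈ {0, 1, 2, 3, 4, 5, 6, 7, 8, 9, 10}.
The maximum is L = 10, with |L_tot| = ℏ√(10·11) = √110 ℏ.
The minimum angle with z is arccos(10/√110) ≈ 17.5°.

θ_min ≈ 17.5°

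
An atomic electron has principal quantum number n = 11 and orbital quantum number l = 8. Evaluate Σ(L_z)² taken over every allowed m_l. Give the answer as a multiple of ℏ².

Σ(L_z)² = 408 ℏ²

m_l runs from −8 to 8, i.e. {-8, -7, -6, -5, -4, -3, -2, -1, 0, 1, 2, 3, 4, 5, 6, 7, 8}.
Summing m² from −8 to 8: Σ m_l² = 408.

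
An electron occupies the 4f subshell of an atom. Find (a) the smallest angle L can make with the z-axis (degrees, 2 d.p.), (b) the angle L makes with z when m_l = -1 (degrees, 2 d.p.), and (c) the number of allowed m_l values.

θ_min ≈ 30.00°; θ(m_l=-1) ≈ 106.78°; 7 values

4f means n = 4, l = 3.
cos θ_min = 3/√12, so θ_min ≈ 30.00°.
For m_l = -1: cos θ = -1/√12, θ ≈ 106.78°.
There are 2l+1 = 7 values of m_l.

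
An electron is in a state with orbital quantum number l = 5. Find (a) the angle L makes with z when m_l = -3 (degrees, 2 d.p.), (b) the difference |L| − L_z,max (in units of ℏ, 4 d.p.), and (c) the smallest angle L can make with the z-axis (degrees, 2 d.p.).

θ(m_l=-3) ≈ 123.21°; |L|−L_z,max ≈ 0.4772ℏ; θ_min ≈ 24.09°

For m_l = -3: cos θ = -3/√30, θ ≈ 123.21°.
|L| − L_z,max = (√30 − 5)ℏ ≈ 0.4772ℏ.
cos θ_min = 5/√30, so θ_min ≈ 24.09°.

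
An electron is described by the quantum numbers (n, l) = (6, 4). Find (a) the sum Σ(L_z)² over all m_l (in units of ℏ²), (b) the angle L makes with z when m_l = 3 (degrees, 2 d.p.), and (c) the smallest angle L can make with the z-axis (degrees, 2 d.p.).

Σ(L_z)² = 60 ℏ²; θ(m_l=3) ≈ 47.87°; θ_min ≈ 26.57°

Σ m_l² = 60, so Σ(L_z)² = 60 ℏ².
For m_l = 3: cos θ = 3/√20, θ ≈ 47.87°.
cos θ_min = 4/√20, so θ_min ≈ 26.57°.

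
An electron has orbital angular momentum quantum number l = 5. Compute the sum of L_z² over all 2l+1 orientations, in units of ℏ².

Σ(L_z)² = 110 ℏ²

The allowed m_l values are -5, -4, -3, -2, -1, 0, 1, 2, 3, 4, 5.
Σ m_l² = 2·(1 + 4 + 9 + 16 + 25) = 110.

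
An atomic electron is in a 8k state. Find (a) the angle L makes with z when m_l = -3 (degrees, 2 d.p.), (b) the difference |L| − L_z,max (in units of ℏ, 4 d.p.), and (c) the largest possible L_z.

The 8k subshell has l = 7.
For m_l = -3: cos θ = -3/√56, θ ≈ 113.63°.
|L| − L_z,max = (2√14 − 7)ℏ ≈ 0.4833ℏ.
L_z,max = lℏ = 7ℏ.

θ(m_l=-3) ≈ 113.63°; |L|−L_z,max ≈ 0.4833ℏ; L_z,max = 7ℏ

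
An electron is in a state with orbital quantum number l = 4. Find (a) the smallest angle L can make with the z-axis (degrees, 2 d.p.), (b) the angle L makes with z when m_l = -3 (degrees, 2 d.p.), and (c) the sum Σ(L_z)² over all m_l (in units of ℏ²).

cos θ_min = 4/√20, so θ_min ≈ 26.57°.
For m_l = -3: cos θ = -3/√20, θ ≈ 132.13°.
Σ m_l² = 60, so Σ(L_z)² = 60 ℏ².

θ_min ≈ 26.57°; θ(m_l=-3) ≈ 132.13°; Σ(L_z)² = 60 ℏ²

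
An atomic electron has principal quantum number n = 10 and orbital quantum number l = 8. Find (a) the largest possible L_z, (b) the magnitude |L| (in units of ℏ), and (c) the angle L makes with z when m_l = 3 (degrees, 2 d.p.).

L_z,max = 8ℏ; |L| = 6√2 ℏ ≈ 8.485ℏ; θ(m_l=3) ≈ 69.30°

L_z,max = lℏ = 8ℏ.
|L| = ℏ√(8·9) = 6√2 ℏ ≈ 8.485ℏ.
For m_l = 3: cos θ = 3/√72, θ ≈ 69.30°.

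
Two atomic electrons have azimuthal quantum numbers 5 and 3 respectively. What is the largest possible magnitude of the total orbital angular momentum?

L runs from |5 − 3| = 2 to 5 + 3 = 8.
Allowed values: L = 2, 3, 4, 5, 6, 7, 8.
The largest magnitude corresponds to L = 8: |L_tot| = ℏ√(8·9) = 6√2 ℏ.

|L_tot|_max = 6√2 ℏ ≈ 8.485ℏ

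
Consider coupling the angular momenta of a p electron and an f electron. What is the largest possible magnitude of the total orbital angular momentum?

Angular momentum addition gives L = |l₁ − l₂|, …, l₁ + l₂.
So L can be 2, 3, 4.
The largest magnitude corresponds to L = 4: |L_tot| = ℏ√(4·5) = 2√5 ℏ.

|L_tot|_max = 2√5 ℏ ≈ 4.472ℏ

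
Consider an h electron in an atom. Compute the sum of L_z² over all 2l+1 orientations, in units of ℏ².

The letter h corresponds to l = 5.
m_l ∈ {-5, -4, -3, -2, -1, 0, 1, 2, 3, 4, 5}.
Σ m_l² = 2·(1 + 4 + 9 + 16 + 25) = 110.

Σ(L_z)² = 110 ℏ²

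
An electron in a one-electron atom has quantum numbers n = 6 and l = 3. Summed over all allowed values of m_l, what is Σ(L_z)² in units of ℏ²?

Σ(L_z)² = 28 ℏ²

m_l ∈ {-3, -2, -1, 0, 1, 2, 3}.
Σ m_l² = l(l+1)(2l+1)/3 = 3·4·7/3 = 28.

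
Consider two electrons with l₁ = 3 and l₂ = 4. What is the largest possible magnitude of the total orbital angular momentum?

The total orbital quantum number L ranges from |l₁ − l₂| to l₁ + l₂ in integer steps.
Allowed values: L = 1, 2, 3, 4, 5, 6, 7.
The largest magnitude corresponds to L = 7: |L_tot| = ℏ√(7·8) = 2√14 ℏ.

|L_tot|_max = 2√14 ℏ ≈ 7.483ℏ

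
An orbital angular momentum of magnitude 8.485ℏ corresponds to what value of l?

|L| = ℏ√(l(l+1)), so l(l+1) = 72.
l² + l − 72 = 0 ⇒ l = 8.

l = 8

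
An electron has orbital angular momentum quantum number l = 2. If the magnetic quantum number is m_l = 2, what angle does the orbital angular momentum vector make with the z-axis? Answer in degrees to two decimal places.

|L|² = l(l+1)ℏ² = 6ℏ², so |L| = √6 ℏ.
L_z = m_l ℏ = 2ℏ.
cos θ = L_z/|L| = 2/√6, so θ ≈ 35.26°.

θ ≈ 35.26°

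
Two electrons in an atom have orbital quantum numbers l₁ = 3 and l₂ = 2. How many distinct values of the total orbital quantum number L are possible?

L runs from |3 − 2| = 1 to 3 + 2 = 5.
L ∈ {1, 2, 3, 4, 5}.
That is 5 values.

5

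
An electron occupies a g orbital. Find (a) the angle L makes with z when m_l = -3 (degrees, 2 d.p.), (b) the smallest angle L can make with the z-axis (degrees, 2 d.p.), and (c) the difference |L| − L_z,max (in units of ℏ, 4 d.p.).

θ(m_l=-3) ≈ 132.13°; θ_min ≈ 26.57°; |L|−L_z,max ≈ 0.4721ℏ

For a g orbital, l = 4.
For m_l = -3: cos θ = -3/√20, θ ≈ 132.13°.
cos θ_min = 4/√20, so θ_min ≈ 26.57°.
|L| − L_z,max = (2√5 − 4)ℏ ≈ 0.4721ℏ.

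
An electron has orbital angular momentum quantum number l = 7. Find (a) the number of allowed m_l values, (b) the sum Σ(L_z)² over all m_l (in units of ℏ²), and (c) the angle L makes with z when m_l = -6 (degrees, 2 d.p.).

There are 2l+1 = 15 values of m_l.
Σ m_l² = 280, so Σ(L_z)² = 280 ℏ².
For m_l = -6: cos θ = -6/√56, θ ≈ 143.30°.

15 values; Σ(L_z)² = 280 ℏ²; θ(m_l=-6) ≈ 143.30°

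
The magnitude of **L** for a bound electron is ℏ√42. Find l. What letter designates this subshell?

l = 6 (i orbital)

Since |L|² = l(l+1)ℏ², l(l+1) = 42.
l² + l − 42 = 0 ⇒ l = 6.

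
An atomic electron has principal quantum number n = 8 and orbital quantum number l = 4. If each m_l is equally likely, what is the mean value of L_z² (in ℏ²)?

⟨L_z²⟩ = 6.667 ℏ²

m_l runs from −4 to 4, i.e. {-4, -3, -2, -1, 0, 1, 2, 3, 4}.
Average of L_z² over 9 states: 60/9 ℏ² = 6.667 ℏ².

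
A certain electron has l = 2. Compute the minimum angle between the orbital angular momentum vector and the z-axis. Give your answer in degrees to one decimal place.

|L| = √(l(l+1)) ℏ = √6 ℏ.
The smallest angle corresponds to the largest L_z, i.e. m_l = l = 2, giving L_z = 2ℏ.
cos θ_min = 2/√6, so θ_min ≈ 35.3°.

θ_min ≈ 35.3°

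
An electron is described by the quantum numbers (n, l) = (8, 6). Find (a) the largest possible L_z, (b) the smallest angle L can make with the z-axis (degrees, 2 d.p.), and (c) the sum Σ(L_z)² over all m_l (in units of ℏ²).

L_z,max = lℏ = 6ℏ.
cos θ_min = 6/√42, so θ_min ≈ 22.21°.
Σ m_l² = 182, so Σ(L_z)² = 182 ℏ².

L_z,max = 6ℏ; θ_min ≈ 22.21°; Σ(L_z)² = 182 ℏ²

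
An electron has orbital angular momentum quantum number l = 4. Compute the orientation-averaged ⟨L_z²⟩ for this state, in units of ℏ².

m_l runs from −4 to 4, i.e. {-4, -3, -2, -1, 0, 1, 2, 3, 4}.
⟨L_z²⟩ = ℏ²·(Σ m_l²)/(2l+1) = ℏ²·60/9 = 6.667ℏ².

⟨L_z²⟩ = 6.667 ℏ²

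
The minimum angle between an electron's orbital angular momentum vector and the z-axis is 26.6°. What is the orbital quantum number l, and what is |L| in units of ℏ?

l = 4, |L| = 2√5 ℏ ≈ 4.472ℏ

cos²θ_min = l/(l+1) = 0.7995.
Thus l = 0.7995/(1 − 0.7995) ≈ 4.
Then |L| = ℏ√(4·5) = 2√5 ℏ.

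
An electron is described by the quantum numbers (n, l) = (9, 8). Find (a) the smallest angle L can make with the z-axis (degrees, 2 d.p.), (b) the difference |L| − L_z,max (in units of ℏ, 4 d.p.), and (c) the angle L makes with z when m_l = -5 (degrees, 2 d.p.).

θ_min ≈ 19.47°; |L|−L_z,max ≈ 0.4853ℏ; θ(m_l=-5) ≈ 126.10°

cos θ_min = 8/√72, so θ_min ≈ 19.47°.
|L| − L_z,max = (6√2 − 8)ℏ ≈ 0.4853ℏ.
For m_l = -5: cos θ = -5/√72, θ ≈ 126.10°.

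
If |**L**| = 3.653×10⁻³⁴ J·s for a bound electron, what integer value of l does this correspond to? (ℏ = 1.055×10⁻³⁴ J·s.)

Dividing by ℏ: |L|/ℏ ≈ 3.463.
Set l(l+1) = 11.99; the integer solution is l = 3.

l = 3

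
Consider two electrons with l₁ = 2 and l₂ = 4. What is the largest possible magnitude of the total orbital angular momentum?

|L_tot|_max = √42 ℏ ≈ 6.481ℏ

The total orbital quantum number L ranges from |l₁ − l₂| to l₁ + l₂ in integer steps.
So L can be 2, 3, 4, 5, 6.
The largest magnitude corresponds to L = 6: |L_tot| = ℏ√(6·7) = √42 ℏ.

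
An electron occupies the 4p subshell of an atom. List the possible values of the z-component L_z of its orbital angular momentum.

L_z ∈ {−ℏ, 0, ℏ}

4p means n = 4, l = 1.
L_z = m_l ℏ with m_l ranging from −l to +l in integer steps.
For l = 1: m_l ∈ {-1, 0, 1}.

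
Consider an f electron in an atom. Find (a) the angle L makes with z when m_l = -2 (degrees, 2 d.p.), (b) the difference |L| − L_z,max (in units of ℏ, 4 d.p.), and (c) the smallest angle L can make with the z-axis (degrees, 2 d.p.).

An f state has l = 3.
For m_l = -2: cos θ = -2/√12, θ ≈ 125.26°.
|L| − L_z,max = (2√3 − 3)ℏ ≈ 0.4641ℏ.
cos θ_min = 3/√12, so θ_min ≈ 30.00°.

θ(m_l=-2) ≈ 125.26°; |L|−L_z,max ≈ 0.4641ℏ; θ_min ≈ 30.00°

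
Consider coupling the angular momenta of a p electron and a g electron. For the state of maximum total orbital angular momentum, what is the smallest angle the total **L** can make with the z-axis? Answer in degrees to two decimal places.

θ_min ≈ 24.09°

Angular momentum addition gives L = |l₁ − l₂|, …, l₁ + l₂.
So L can be 3, 4, 5.
The maximum is L = 5, with |L_tot| = ℏ√(5·6) = √30 ℏ.
The minimum angle with z is arccos(5/√30) ≈ 24.09°.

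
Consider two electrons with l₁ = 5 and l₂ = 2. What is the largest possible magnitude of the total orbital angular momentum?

|L_tot|_max = 2√14 ℏ ≈ 7.483ℏ

The total orbital quantum number L ranges from |l₁ − l₂| to l₁ + l₂ in integer steps.
Allowed values: L = 3, 4, 5, 6, 7.
The largest magnitude corresponds to L = 7: |L_tot| = ℏ√(7·8) = 2√14 ℏ.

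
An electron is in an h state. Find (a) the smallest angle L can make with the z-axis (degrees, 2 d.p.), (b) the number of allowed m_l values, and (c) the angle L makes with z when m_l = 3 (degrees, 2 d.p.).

θ_min ≈ 24.09°; 11 values; θ(m_l=3) ≈ 56.79°

An h state has l = 5.
cos θ_min = 5/√30, so θ_min ≈ 24.09°.
There are 2l+1 = 11 values of m_l.
For m_l = 3: cos θ = 3/√30, θ ≈ 56.79°.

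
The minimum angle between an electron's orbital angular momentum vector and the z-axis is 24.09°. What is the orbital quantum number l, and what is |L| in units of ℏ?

l = 5, |L| = √30 ℏ ≈ 5.477ℏ

cos²θ_min = l/(l+1) = 0.8334.
Thus l = 0.8334/(1 − 0.8334) ≈ 5.
Then |L| = ℏ√(5·6) = √30 ℏ.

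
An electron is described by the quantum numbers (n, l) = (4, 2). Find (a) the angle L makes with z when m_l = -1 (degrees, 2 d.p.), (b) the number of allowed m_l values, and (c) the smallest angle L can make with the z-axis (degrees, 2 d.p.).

For m_l = -1: cos θ = -1/√6, θ ≈ 114.09°.
There are 2l+1 = 5 values of m_l.
cos θ_min = 2/√6, so θ_min ≈ 35.26°.

θ(m_l=-1) ≈ 114.09°; 5 values; θ_min ≈ 35.26°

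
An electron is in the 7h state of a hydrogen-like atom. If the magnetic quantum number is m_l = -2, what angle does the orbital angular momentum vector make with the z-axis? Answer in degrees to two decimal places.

θ ≈ 111.42°

For 7h, l = 5.
|L|² = l(l+1)ℏ² = 30ℏ², so |L| = √30 ℏ.
L_z = m_l ℏ = −2ℏ.
cos θ = L_z/|L| = -2/√30, so θ ≈ 111.42°.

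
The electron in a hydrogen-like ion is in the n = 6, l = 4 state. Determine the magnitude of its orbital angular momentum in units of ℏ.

|L| = 2√5 ℏ ≈ 4.472ℏ

|L| = ℏ√(l(l+1)) = ℏ√(4·5) = 2√5 ℏ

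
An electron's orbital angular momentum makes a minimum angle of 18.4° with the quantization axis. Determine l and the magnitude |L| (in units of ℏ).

cos²θ_min = l/(l+1) = 0.9004.
l = cos²θ/sin²θ ≈ 9.
Then |L| = ℏ√(9·10) = 3√10 ℏ.

l = 9, |L| = 3√10 ℏ ≈ 9.487ℏ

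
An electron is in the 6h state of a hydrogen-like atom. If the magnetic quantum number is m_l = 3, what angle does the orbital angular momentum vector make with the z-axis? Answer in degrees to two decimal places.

6h means n = 6, l = 5.
|L| = √(l(l+1)) ℏ = √30 ℏ.
L_z = m_l ℏ = 3ℏ.
cos θ = L_z/|L| = 3/√30, so θ ≈ 56.79°.

θ ≈ 56.79°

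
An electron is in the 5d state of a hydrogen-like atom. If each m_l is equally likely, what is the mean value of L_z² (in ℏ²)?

⟨L_z²⟩ = 2 ℏ²

For 5d, l = 2.
m_l runs from −2 to 2, i.e. {-2, -1, 0, 1, 2}.
Average of L_z² over 5 states: 10/5 ℏ² = 2 ℏ².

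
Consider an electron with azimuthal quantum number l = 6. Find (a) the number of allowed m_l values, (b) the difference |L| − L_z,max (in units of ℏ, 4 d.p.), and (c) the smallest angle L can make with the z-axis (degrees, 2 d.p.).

There are 2l+1 = 13 values of m_l.
|L| − L_z,max = (√42 − 6)ℏ ≈ 0.4807ℏ.
cos θ_min = 6/√42, so θ_min ≈ 22.21°.

13 values; |L|−L_z,max ≈ 0.4807ℏ; θ_min ≈ 22.21°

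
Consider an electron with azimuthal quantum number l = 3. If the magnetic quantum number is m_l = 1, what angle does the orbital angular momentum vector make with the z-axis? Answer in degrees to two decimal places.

θ ≈ 73.22°

|L| = ℏ√(l(l+1)) = 2√3 ℏ.
L_z = m_l ℏ = 1ℏ.
cos θ = L_z/|L| = 1/√12, so θ ≈ 73.22°.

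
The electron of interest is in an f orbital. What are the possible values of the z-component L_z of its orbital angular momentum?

An f state has l = 3.
L_z = m_l ℏ with m_l ranging from −l to +l in integer steps.
For l = 3: m_l ∈ {-3, -2, -1, 0, 1, 2, 3}.

L_z ∈ {−3ℏ, −2ℏ, −ℏ, 0, ℏ, 2ℏ, 3ℏ}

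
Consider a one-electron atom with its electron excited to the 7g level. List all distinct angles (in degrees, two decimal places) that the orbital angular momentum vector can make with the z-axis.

The 7g level has l = 4.
|L| = √(l(l+1)) ℏ = 2√5 ℏ.
cos θ = m_l/√20 for each m_l ∈ {-4, -3, -2, -1, 0, 1, 2, 3, 4}.

θ ∈ {26.57°, 47.87°, 63.43°, 77.08°, 90.00°, 102.92°, 116.57°, 132.13°, 153.43°}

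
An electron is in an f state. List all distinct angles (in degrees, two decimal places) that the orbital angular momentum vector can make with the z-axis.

θ ∈ {30.00°, 54.74°, 73.22°, 90.00°, 106.78°, 125.26°, 150.00°}

An f state has l = 3.
|L| = ℏ√(l(l+1)) = 2√3 ℏ.
cos θ = m_l/√12 for each m_l ∈ {-3, -2, -1, 0, 1, 2, 3}.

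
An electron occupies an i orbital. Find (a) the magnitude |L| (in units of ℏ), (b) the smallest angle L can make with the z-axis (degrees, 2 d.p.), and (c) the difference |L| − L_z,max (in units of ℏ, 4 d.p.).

|L| = √42 ℏ ≈ 6.481ℏ; θ_min ≈ 22.21°; |L|−L_z,max ≈ 0.4807ℏ

An i state has l = 6.
|L| = ℏ√(6·7) = √42 ℏ ≈ 6.481ℏ.
cos θ_min = 6/√42, so θ_min ≈ 22.21°.
|L| − L_z,max = (√42 − 6)ℏ ≈ 0.4807ℏ.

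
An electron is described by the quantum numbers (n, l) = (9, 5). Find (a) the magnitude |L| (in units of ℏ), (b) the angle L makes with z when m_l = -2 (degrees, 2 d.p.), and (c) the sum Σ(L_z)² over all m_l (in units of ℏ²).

|L| = √30 ℏ ≈ 5.477ℏ; θ(m_l=-2) ≈ 111.42°; Σ(L_z)² = 110 ℏ²

|L| = ℏ√(5·6) = √30 ℏ ≈ 5.477ℏ.
For m_l = -2: cos θ = -2/√30, θ ≈ 111.42°.
Σ m_l² = 110, so Σ(L_z)² = 110 ℏ².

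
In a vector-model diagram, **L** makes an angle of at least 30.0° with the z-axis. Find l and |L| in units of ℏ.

l = 3, |L| = 2√3 ℏ ≈ 3.464ℏ

cos²θ_min = l/(l+1) = 0.7500.
Solving: l = 3.
Then |L| = ℏ√(3·4) = 2√3 ℏ.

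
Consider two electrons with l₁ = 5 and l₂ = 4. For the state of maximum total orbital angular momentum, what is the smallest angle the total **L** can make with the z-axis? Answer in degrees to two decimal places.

The total orbital quantum number L ranges from |l₁ − l₂| to l₁ + l₂ in integer steps.
So L can be 1, 2, 3, 4, 5, 6, 7, 8, 9.
The maximum is L = 9, with |L_tot| = ℏ√(9·10) = 3√10 ℏ.
The minimum angle with z is arccos(9/√90) ≈ 18.43°.

θ_min ≈ 18.43°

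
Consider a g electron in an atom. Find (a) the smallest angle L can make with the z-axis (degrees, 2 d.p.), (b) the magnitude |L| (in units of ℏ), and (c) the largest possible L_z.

G corresponds to l = 4.
cos θ_min = 4/√20, so θ_min ≈ 26.57°.
|L| = ℏ√(4·5) = 2√5 ℏ ≈ 4.472ℏ.
L_z,max = lℏ = 4ℏ.

θ_min ≈ 26.57°; |L| = 2√5 ℏ ≈ 4.472ℏ; L_z,max = 4ℏ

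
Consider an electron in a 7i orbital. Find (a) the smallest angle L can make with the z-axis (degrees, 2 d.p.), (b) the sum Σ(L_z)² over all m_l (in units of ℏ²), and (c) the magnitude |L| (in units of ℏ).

The 7i subshell has l = 6.
cos θ_min = 6/√42, so θ_min ≈ 22.21°.
Σ m_l² = 182, so Σ(L_z)² = 182 ℏ².
|L| = ℏ√(6·7) = √42 ℏ ≈ 6.481ℏ.

θ_min ≈ 22.21°; Σ(L_z)² = 182 ℏ²; |L| = √42 ℏ ≈ 6.481ℏ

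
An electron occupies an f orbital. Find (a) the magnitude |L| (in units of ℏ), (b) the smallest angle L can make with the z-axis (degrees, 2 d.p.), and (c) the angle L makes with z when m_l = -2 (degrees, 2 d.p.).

For an f orbital, l = 3.
|L| = ℏ√(3·4) = 2√3 ℏ ≈ 3.464ℏ.
cos θ_min = 3/√12, so θ_min ≈ 30.00°.
For m_l = -2: cos θ = -2/√12, θ ≈ 125.26°.

|L| = 2√3 ℏ ≈ 3.464ℏ; θ_min ≈ 30.00°; θ(m_l=-2) ≈ 125.26°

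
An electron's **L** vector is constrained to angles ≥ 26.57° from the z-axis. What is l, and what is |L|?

l = 4, |L| = 2√5 ℏ ≈ 4.472ℏ

cos θ_min = l/√(l(l+1)) = √(l/(l+1)), so l/(l+1) = cos²(26.57°) = 0.7999.
l = cos²θ/sin²θ ≈ 4.
Then |L| = ℏ√(4·5) = 2√5 ℏ.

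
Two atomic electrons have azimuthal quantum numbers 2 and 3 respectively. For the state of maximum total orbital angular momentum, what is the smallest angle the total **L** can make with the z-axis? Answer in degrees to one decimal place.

θ_min ≈ 24.1°

The total orbital quantum number L ranges from |l₁ − l₂| to l₁ + l₂ in integer steps.
L ∈ {1, 2, 3, 4, 5}.
The maximum is L = 5, with |L_tot| = ℏ√(5·6) = √30 ℏ.
The minimum angle with z is arccos(5/√30) ≈ 24.1°.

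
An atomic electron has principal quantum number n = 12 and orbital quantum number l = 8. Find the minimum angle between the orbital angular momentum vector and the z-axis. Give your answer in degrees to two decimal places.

θ_min ≈ 19.47°

|L| = √(l(l+1)) ℏ = 6√2 ℏ.
The smallest angle corresponds to the largest L_z, i.e. m_l = l = 8, giving L_z = 8ℏ.
cos θ_min = 8/√72, so θ_min ≈ 19.47°.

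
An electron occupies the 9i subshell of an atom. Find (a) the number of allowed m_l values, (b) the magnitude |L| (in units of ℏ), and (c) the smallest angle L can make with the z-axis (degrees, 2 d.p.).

13 values; |L| = √42 ℏ ≈ 6.481ℏ; θ_min ≈ 22.21°

The 9i subshell has l = 6.
There are 2l+1 = 13 values of m_l.
|L| = ℏ√(6·7) = √42 ℏ ≈ 6.481ℏ.
cos θ_min = 6/√42, so θ_min ≈ 22.21°.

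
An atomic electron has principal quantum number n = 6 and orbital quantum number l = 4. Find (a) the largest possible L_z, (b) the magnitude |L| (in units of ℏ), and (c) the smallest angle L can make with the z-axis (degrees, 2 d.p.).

L_z,max = 4ℏ; |L| = 2√5 ℏ ≈ 4.472ℏ; θ_min ≈ 26.57°

L_z,max = lℏ = 4ℏ.
|L| = ℏ√(4·5) = 2√5 ℏ ≈ 4.472ℏ.
cos θ_min = 4/√20, so θ_min ≈ 26.57°.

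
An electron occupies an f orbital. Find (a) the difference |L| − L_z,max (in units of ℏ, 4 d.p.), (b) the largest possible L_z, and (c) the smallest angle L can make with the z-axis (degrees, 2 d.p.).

|L|−L_z,max ≈ 0.4641ℏ; L_z,max = 3ℏ; θ_min ≈ 30.00°

The letter f corresponds to l = 3.
|L| − L_z,max = (2√3 − 3)ℏ ≈ 0.4641ℏ.
L_z,max = lℏ = 3ℏ.
cos θ_min = 3/√12, so θ_min ≈ 30.00°.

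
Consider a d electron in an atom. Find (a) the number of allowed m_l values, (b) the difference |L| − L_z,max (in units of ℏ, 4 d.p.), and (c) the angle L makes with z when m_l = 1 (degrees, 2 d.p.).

The letter d corresponds to l = 2.
There are 2l+1 = 5 values of m_l.
|L| − L_z,max = (√6 − 2)ℏ ≈ 0.4495ℏ.
For m_l = 1: cos θ = 1/√6, θ ≈ 65.91°.

5 values; |L|−L_z,max ≈ 0.4495ℏ; θ(m_l=1) ≈ 65.91°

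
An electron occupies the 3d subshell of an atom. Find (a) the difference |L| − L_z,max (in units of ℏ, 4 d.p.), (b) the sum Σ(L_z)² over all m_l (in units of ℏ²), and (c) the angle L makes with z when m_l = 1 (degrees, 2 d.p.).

For 3d, l = 2.
|L| − L_z,max = (√6 − 2)ℏ ≈ 0.4495ℏ.
Σ m_l² = 10, so Σ(L_z)² = 10 ℏ².
For m_l = 1: cos θ = 1/√6, θ ≈ 65.91°.

|L|−L_z,max ≈ 0.4495ℏ; Σ(L_z)² = 10 ℏ²; θ(m_l=1) ≈ 65.91°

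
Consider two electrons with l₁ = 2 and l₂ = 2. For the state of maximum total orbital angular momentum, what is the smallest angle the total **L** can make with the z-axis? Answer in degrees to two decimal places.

L runs from |2 − 2| = 0 to 2 + 2 = 4.
L ∈ {0, 1, 2, 3, 4}.
The maximum is L = 4, with |L_tot| = ℏ√(4·5) = 2√5 ℏ.
The minimum angle with z is arccos(4/√20) ≈ 26.57°.

θ_min ≈ 26.57°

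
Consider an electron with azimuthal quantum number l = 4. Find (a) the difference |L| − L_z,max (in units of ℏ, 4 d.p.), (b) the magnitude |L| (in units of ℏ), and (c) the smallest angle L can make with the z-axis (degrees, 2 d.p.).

|L| − L_z,max = (2√5 − 4)ℏ ≈ 0.4721ℏ.
|L| = ℏ√(4·5) = 2√5 ℏ ≈ 4.472ℏ.
cos θ_min = 4/√20, so θ_min ≈ 26.57°.

|L|−L_z,max ≈ 0.4721ℏ; |L| = 2√5 ℏ ≈ 4.472ℏ; θ_min ≈ 26.57°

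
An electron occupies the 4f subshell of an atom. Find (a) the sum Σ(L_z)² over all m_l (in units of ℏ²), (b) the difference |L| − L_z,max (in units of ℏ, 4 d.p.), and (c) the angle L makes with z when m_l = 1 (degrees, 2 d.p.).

For 4f, l = 3.
Σ m_l² = 28, so Σ(L_z)² = 28 ℏ².
|L| − L_z,max = (2√3 − 3)ℏ ≈ 0.4641ℏ.
For m_l = 1: cos θ = 1/√12, θ ≈ 73.22°.

Σ(L_z)² = 28 ℏ²; |L|−L_z,max ≈ 0.4641ℏ; θ(m_l=1) ≈ 73.22°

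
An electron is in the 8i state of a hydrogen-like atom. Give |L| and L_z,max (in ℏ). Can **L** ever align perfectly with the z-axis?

The 8i subshell has l = 6.
|L| = √42 ℏ ≈ 6.4807ℏ, while L_z,max = lℏ = 6ℏ.
Since |L| > L_z,max, the vector can never point exactly along z; the closest it comes is θ_min = arccos(6/√42) ≈ 22.2°.

No: L_z,max = 6ℏ < |L| = √42 ℏ ≈ 6.481ℏ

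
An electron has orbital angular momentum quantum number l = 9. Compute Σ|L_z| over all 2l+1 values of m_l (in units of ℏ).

m_l runs from −9 to 9, i.e. {-9, -8, -7, -6, -5, -4, -3, -2, -1, 0, 1, 2, 3, 4, 5, 6, 7, 8, 9}.
Σ|m_l| = l(l+1) = 90.

Σ|L_z| = 90 ℏ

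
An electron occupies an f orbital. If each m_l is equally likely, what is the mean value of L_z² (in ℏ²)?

For an f orbital, l = 3.
The allowed m_l values are -3, -2, -1, 0, 1, 2, 3.
Average of L_z² over 7 states: 28/7 ℏ² = 4 ℏ².

⟨L_z²⟩ = 4 ℏ²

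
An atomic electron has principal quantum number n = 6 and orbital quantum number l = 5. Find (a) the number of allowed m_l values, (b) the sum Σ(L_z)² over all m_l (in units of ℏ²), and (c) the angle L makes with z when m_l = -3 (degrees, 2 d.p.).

There are 2l+1 = 11 values of m_l.
Σ m_l² = 110, so Σ(L_z)² = 110 ℏ².
For m_l = -3: cos θ = -3/√30, θ ≈ 123.21°.

11 values; Σ(L_z)² = 110 ℏ²; θ(m_l=-3) ≈ 123.21°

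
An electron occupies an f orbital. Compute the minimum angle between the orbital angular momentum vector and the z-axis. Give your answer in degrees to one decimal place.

θ_min ≈ 30.0°

An f state has l = 3.
|L| = √(l(l+1)) ℏ = 2√3 ℏ.
The smallest angle corresponds to the largest L_z, i.e. m_l = l = 3, giving L_z = 3ℏ.
cos θ_min = 3/√12, so θ_min ≈ 30.0°.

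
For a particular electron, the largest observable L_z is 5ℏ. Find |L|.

|L| = √30 ℏ ≈ 5.477ℏ

Since max m_l = l, l = 5.
|L| = ℏ√(l(l+1)) = √30 ℏ.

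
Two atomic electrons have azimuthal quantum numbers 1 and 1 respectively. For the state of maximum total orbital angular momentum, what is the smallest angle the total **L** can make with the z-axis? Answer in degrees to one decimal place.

θ_min ≈ 35.3°

By the triangle rule, |l₁ − l₂| ≤ L ≤ l₁ + l₂.
So L can be 0, 1, 2.
The maximum is L = 2, with |L_tot| = ℏ√(2·3) = √6 ℏ.
The minimum angle with z is arccos(2/√6) ≈ 35.3°.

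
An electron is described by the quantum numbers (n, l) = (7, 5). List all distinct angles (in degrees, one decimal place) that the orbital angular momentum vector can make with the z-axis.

θ ∈ {24.1°, 43.1°, 56.8°, 68.6°, 79.5°, 90.0°, 100.5°, 111.4°, 123.2°, 136.9°, 155.9°}

|L|² = l(l+1)ℏ² = 30ℏ², so |L| = √30 ℏ.
cos θ = m_l/√30 for each m_l ∈ {-5, -4, -3, -2, -1, 0, 1, 2, 3, 4, 5}.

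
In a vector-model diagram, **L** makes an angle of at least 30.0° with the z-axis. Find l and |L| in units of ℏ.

cos²θ_min = l/(l+1) = 0.7500.
l = cos²θ/sin²θ ≈ 3.
Then |L| = ℏ√(3·4) = 2√3 ℏ.

l = 3, |L| = 2√3 ℏ ≈ 3.464ℏ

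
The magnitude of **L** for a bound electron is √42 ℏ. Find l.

Since |L|² = l(l+1)ℏ², l(l+1) = 42.
Solving: l = 6.

l = 6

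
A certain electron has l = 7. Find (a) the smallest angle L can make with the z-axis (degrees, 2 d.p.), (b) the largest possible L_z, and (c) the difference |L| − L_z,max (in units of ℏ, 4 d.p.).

θ_min ≈ 20.70°; L_z,max = 7ℏ; |L|−L_z,max ≈ 0.4833ℏ

cos θ_min = 7/√56, so θ_min ≈ 20.70°.
L_z,max = lℏ = 7ℏ.
|L| − L_z,max = (2√14 − 7)ℏ ≈ 0.4833ℏ.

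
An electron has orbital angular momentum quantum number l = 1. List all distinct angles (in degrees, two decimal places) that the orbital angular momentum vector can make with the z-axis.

θ ∈ {45.00°, 90.00°, 135.00°}

|L| = ℏ√(l(l+1)) = √2 ℏ.
cos θ = m_l/√2 for each m_l ∈ {-1, 0, 1}.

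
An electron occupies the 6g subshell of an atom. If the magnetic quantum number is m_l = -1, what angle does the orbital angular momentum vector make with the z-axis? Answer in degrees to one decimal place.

θ ≈ 102.9°

6g means n = 6, l = 4.
|L| = √(l(l+1)) ℏ = 2√5 ℏ.
L_z = m_l ℏ = −1ℏ.
cos θ = L_z/|L| = -1/√20, so θ ≈ 102.9°.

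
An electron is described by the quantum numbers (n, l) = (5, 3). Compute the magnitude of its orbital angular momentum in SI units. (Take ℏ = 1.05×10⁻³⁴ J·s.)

|L| = 3.64×10⁻³⁴ J·s

|L| = ℏ√(l(l+1)) = ℏ√(3·4) = 2√3 ℏ
Numerically, |L| = 3.464 × (1.05×10⁻³⁴ J·s) = 3.64×10⁻³⁴ J·s.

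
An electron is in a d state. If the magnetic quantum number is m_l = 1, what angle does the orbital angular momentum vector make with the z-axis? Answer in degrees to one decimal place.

θ ≈ 65.9°

For a d orbital, l = 2.
|L| = ℏ√(l(l+1)) = √6 ℏ.
L_z = m_l ℏ = 1ℏ.
cos θ = L_z/|L| = 1/√6, so θ ≈ 65.9°.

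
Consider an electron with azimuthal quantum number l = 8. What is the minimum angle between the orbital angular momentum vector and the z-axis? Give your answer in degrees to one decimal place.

θ_min ≈ 19.5°

|L| = √(l(l+1)) ℏ = 6√2 ℏ.
The smallest angle corresponds to the largest L_z, i.e. m_l = l = 8, giving L_z = 8ℏ.
cos θ_min = 8/√72, so θ_min ≈ 19.5°.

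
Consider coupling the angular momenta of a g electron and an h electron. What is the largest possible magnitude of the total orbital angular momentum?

The total orbital quantum number L ranges from |l₁ − l₂| to l₁ + l₂ in integer steps.
L ∈ {1, 2, 3, 4, 5, 6, 7, 8, 9}.
The largest magnitude corresponds to L = 9: |L_tot| = ℏ√(9·10) = 3√10 ℏ.

|L_tot|_max = 3√10 ℏ ≈ 9.487ℏ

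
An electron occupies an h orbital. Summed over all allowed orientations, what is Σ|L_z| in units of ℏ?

Σ|L_z| = 30 ℏ

An h state has l = 5.
m_l ∈ {-5, -4, -3, -2, -1, 0, 1, 2, 3, 4, 5}.
Σ|m_l| = 2(1+2+…+5) = 30.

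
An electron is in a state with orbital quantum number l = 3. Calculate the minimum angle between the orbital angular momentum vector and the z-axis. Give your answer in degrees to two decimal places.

θ_min ≈ 30.00°

|L|² = l(l+1)ℏ² = 12ℏ², so |L| = 2√3 ℏ.
The smallest angle corresponds to the largest L_z, i.e. m_l = l = 3, giving L_z = 3ℏ.
cos θ_min = 3/√12, so θ_min ≈ 30.00°.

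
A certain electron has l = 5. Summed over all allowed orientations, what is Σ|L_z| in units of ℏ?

The allowed m_l values are -5, -4, -3, -2, -1, 0, 1, 2, 3, 4, 5.
Σ|m_l| = 2(1+2+…+5) = 30.

Σ|L_z| = 30 ℏ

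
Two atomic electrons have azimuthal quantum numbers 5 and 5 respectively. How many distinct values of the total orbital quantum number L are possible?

11

By the triangle rule, |l₁ − l₂| ≤ L ≤ l₁ + l₂.
So L can be 0, 1, 2, 3, 4, 5, 6, 7, 8, 9, 10.
That is 11 values.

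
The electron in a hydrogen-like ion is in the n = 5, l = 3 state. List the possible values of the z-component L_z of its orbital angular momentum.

L_z ∈ {−3ℏ, −2ℏ, −ℏ, 0, ℏ, 2ℏ, 3ℏ}

L_z = m_l ℏ with m_l ranging from −l to +l in integer steps.
For l = 3: m_l ∈ {-3, -2, -1, 0, 1, 2, 3}.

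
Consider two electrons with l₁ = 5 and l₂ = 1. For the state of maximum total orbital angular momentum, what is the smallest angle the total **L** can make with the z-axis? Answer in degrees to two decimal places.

L runs from |5 − 1| = 4 to 5 + 1 = 6.
So L can be 4, 5, 6.
The maximum is L = 6, with |L_tot| = ℏ√(6·7) = √42 ℏ.
The minimum angle with z is arccos(6/√42) ≈ 22.21°.

θ_min ≈ 22.21°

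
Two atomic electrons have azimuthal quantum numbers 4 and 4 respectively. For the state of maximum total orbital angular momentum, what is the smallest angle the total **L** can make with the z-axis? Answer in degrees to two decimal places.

θ_min ≈ 19.47°

Angular momentum addition gives L = |l₁ − l₂|, …, l₁ + l₂.
Allowed values: L = 0, 1, 2, 3, 4, 5, 6, 7, 8.
The maximum is L = 8, with |L_tot| = ℏ√(8·9) = 6√2 ℏ.
The minimum angle with z is arccos(8/√72) ≈ 19.47°.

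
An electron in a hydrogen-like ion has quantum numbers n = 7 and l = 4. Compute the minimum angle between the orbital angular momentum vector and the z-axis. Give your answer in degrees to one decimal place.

θ_min ≈ 26.6°

|L| = ℏ√(l(l+1)) = 2√5 ℏ.
The smallest angle corresponds to the largest L_z, i.e. m_l = l = 4, giving L_z = 4ℏ.
cos θ_min = 4/√20, so θ_min ≈ 26.6°.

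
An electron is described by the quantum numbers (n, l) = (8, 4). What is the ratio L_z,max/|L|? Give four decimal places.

|L| = 2√5 ℏ ≈ 4.4721ℏ, while L_z,max = lℏ = 4ℏ.
L_z,max/|L| = 4/√20 = 0.8944.

L_z,max/|L| = 0.8944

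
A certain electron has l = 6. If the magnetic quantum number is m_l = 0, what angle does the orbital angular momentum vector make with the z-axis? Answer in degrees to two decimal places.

θ ≈ 90.00°

|L| = √(l(l+1)) ℏ = √42 ℏ.
L_z = m_l ℏ = 0ℏ.
cos θ = L_z/|L| = 0/√42, so θ ≈ 90.00°.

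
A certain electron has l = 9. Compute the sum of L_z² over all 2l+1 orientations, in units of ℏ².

The allowed m_l values are -9, -8, -7, -6, -5, -4, -3, -2, -1, 0, 1, 2, 3, 4, 5, 6, 7, 8, 9.
Σ m_l² = l(l+1)(2l+1)/3 = 9·10·19/3 = 570.

Σ(L_z)² = 570 ℏ²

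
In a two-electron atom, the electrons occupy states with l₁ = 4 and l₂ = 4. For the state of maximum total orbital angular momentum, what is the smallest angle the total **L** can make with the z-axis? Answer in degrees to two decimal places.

L runs from |4 − 4| = 0 to 4 + 4 = 8.
Allowed values: L = 0, 1, 2, 3, 4, 5, 6, 7, 8.
The maximum is L = 8, with |L_tot| = ℏ√(8·9) = 6√2 ℏ.
The minimum angle with z is arccos(8/√72) ≈ 19.47°.

θ_min ≈ 19.47°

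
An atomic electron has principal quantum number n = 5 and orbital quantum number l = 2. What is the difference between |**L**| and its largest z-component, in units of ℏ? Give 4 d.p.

|L| = √6 ℏ ≈ 2.4495ℏ, while L_z,max = lℏ = 2ℏ.
The difference is (√6 − 2)ℏ ≈ 0.4495ℏ.

|L| − L_z,max ≈ 0.4495ℏ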